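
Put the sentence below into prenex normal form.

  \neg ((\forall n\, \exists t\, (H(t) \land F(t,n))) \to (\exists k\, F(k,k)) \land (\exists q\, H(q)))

\forall n\, \exists t\, \forall k\, \forall q\, (H(t) \land F(t,n) \land (\neg F(k,k) \lor \neg H(q)))

First replace A → B with ¬A ∨ B.
  \neg (\neg (\forall n\, \exists t\, (H(t) \land F(t,n))) \lor (\exists k\, F(k,k)) \land (\exists q\, H(q)))
Push ¬ through the quantifiers and connectives to reach negation normal form:
  (\forall n\, \exists t\, (H(t) \land F(t,n))) \land ((\forall k\, \neg F(k,k)) \lor (\forall q\, \neg H(q)))
All bound variables are already distinct, so no renaming is needed.
Finally move all quantifiers to the prefix:
  \forall n\, \exists t\, \forall k\, \forall q\, (H(t) \land F(t,n) \land (\neg F(k,k) \lor \neg H(q)))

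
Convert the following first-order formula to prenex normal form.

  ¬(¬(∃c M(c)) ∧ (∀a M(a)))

Drive negations inward (¬∀x A ≡ ∃x ¬A, ¬∃x A ≡ ∀x ¬A, De Morgan for ∧/∨):
  (∃c M(c)) ∨ (∃a ¬M(a))
All bound variables are already distinct, so no renaming is needed.
Pull the quantifiers to the front (each side's bound variable is not free in the other side):
  ∃c ∃a (M(c) ∨ ¬M(a))

∃c ∃a (M(c) ∨ ¬M(a))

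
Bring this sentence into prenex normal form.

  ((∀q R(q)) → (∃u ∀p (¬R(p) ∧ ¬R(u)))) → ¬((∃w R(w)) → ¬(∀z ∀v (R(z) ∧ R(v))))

∀q ∀u ∃p ∃w ∀z ∀v (R(q) ∧ (R(p) ∨ R(u)) ∨ R(w) ∧ R(z) ∧ R(v))

Rewrite implications/biconditionals: A → B as ¬A ∨ B.
  ¬(¬(∀q R(q)) ∨ (∃u ∀p (¬R(p) ∧ ¬R(u)))) ∨ ¬(¬(∃w R(w)) ∨ ¬(∀z ∀v (R(z) ∧ R(v))))
Push ¬ through the quantifiers and connectives to reach negation normal form:
  (∀q R(q)) ∧ (∀u ∃p (R(p) ∨ R(u))) ∨ (∃w R(w)) ∧ (∀z ∀v (R(z) ∧ R(v)))
All bound variables are already distinct, so no renaming is needed.
Finally move all quantifiers to the prefix:
  ∀q ∀u ∃p ∃w ∀z ∀v (R(q) ∧ (R(p) ∨ R(u)) ∨ R(w) ∧ R(z) ∧ R(v))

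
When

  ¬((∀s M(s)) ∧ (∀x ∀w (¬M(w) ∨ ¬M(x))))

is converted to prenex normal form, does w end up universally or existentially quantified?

existential

Push ¬ through the quantifiers and connectives to reach negation normal form:
  (∃s ¬M(s)) ∨ (∃x ∃w (M(w) ∧ M(x)))
All bound variables are already distinct, so no renaming is needed.
Finally move all quantifiers to the prefix:
  ∃s ∃x ∃w (¬M(s) ∨ M(w) ∧ M(x))
The quantifier ∀w sits under an odd number of negations, so it flips to ∃w.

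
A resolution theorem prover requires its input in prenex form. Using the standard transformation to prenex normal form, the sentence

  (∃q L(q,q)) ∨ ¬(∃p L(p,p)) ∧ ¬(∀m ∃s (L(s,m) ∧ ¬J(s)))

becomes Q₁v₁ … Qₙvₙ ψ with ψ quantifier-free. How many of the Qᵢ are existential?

Push ¬ through the quantifiers and connectives to reach negation normal form:
  (∃q L(q,q)) ∨ (∀p ¬L(p,p)) ∧ (∃m ∀s (¬L(s,m) ∨ J(s)))
All bound variables are already distinct, so no renaming is needed.
Pull the quantifiers to the front (each side's bound variable is not free in the other side):
  ∃q ∀p ∃m ∀s (L(q,q) ∨ ¬L(p,p) ∧ (¬L(s,m) ∨ J(s)))
The prefix is ∃q ∀p ∃m ∀s: 2 universal, 2 existential.

2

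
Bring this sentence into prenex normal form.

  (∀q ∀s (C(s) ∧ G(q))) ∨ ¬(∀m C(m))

Drive negations inward (¬∀x A ≡ ∃x ¬A, ¬∃x A ≡ ∀x ¬A, De Morgan for ∧/∨):
  (∀q ∀s (C(s) ∧ G(q))) ∨ (∃m ¬C(m))
Finally move all quantifiers to the prefix:
  ∀q ∀s ∃m (C(s) ∧ G(q) ∨ ¬C(m))

∀q ∀s ∃m (C(s) ∧ G(q) ∨ ¬C(m))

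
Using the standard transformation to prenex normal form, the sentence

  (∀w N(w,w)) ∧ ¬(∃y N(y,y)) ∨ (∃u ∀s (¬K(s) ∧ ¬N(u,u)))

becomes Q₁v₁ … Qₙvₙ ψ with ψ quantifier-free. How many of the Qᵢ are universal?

Move each ¬ inward, flipping quantifiers it crosses:
  (∀w N(w,w)) ∧ (∀y ¬N(y,y)) ∨ (∃u ∀s (¬K(s) ∧ ¬N(u,u)))
All bound variables are already distinct, so no renaming is needed.
Finally move all quantifiers to the prefix:
  ∀w ∀y ∃u ∀s (N(w,w) ∧ ¬N(y,y) ∨ ¬K(s) ∧ ¬N(u,u))
The prefix is ∀w ∀y ∃u ∀s: 3 universal, 1 existential.

3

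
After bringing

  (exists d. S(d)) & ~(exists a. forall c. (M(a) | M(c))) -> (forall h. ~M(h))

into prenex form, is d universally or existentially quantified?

universal

Rewrite implications/biconditionals: A → B as ¬A ∨ B.
  ~((exists d. S(d)) & ~(exists a. forall c. (M(a) | M(c)))) | (forall h. ~M(h))
Drive negations inward (¬∀x A ≡ ∃x ¬A, ¬∃x A ≡ ∀x ¬A, De Morgan for ∧/∨):
  (forall d. ~S(d)) | (exists a. forall c. (M(a) | M(c))) | (forall h. ~M(h))
All bound variables are already distinct, so no renaming is needed.
Pull the quantifiers to the front (each side's bound variable is not free in the other side):
  forall d. exists a. forall c. forall h. (~S(d) | M(a) | M(c) | ~M(h))
The quantifier exists d sits under an odd number of negations (counting the antecedent side of each →), so it flips to forall d.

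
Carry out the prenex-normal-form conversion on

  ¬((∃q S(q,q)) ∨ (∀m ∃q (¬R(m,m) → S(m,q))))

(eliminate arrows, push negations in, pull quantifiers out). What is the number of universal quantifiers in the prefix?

First replace A → B with ¬A ∨ B.
  ¬((∃q S(q,q)) ∨ (∀m ∃q (¬¬R(m,m) ∨ S(m,q))))
Move each ¬ inward, flipping quantifiers it crosses:
  (∀q ¬S(q,q)) ∧ (∃m ∀q (¬R(m,m) ∧ ¬S(m,q)))
Standardize variables apart so no two quantifiers bind the same name: q↦u1.
  (∀q ¬S(q,q)) ∧ (∃m ∀u1 (¬R(m,m) ∧ ¬S(m,u1)))
Pull the quantifiers to the front (each side's bound variable is not free in the other side):
  ∀q ∃m ∀u1 (¬S(q,q) ∧ ¬R(m,m) ∧ ¬S(m,u1))
The prefix is ∀q ∃m ∀u1: 2 universal, 1 existential.

2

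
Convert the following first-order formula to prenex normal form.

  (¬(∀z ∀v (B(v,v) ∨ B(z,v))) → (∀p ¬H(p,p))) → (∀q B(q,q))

∃z ∃v ∃p ∀q (¬B(v,v) ∧ ¬B(z,v) ∧ H(p,p) ∨ B(q,q))

Rewrite implications/biconditionals: A → B as ¬A ∨ B.
  ¬(¬¬(∀z ∀v (B(v,v) ∨ B(z,v))) ∨ (∀p ¬H(p,p))) ∨ (∀q B(q,q))
Drive negations inward (¬∀x A ≡ ∃x ¬A, ¬∃x A ≡ ∀x ¬A, De Morgan for ∧/∨):
  (∃z ∃v (¬B(v,v) ∧ ¬B(z,v))) ∧ (∃p H(p,p)) ∨ (∀q B(q,q))
All bound variables are already distinct, so no renaming is needed.
Extract every quantifier outward, since the variables are now distinct and don't occur free across branches:
  ∃z ∃v ∃p ∀q (¬B(v,v) ∧ ¬B(z,v) ∧ H(p,p) ∨ B(q,q))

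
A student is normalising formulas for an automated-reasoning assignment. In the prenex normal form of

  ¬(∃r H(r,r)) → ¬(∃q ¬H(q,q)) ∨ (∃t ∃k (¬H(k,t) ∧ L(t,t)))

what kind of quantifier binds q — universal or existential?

Eliminate → and ↔ using ¬ and ∨.
  ¬¬(∃r H(r,r)) ∨ ¬(∃q ¬H(q,q)) ∨ (∃t ∃k (¬H(k,t) ∧ L(t,t)))
Move each ¬ inward, flipping quantifiers it crosses:
  (∃r H(r,r)) ∨ (∀q H(q,q)) ∨ (∃t ∃k (¬H(k,t) ∧ L(t,t)))
All bound variables are already distinct, so no renaming is needed.
Finally move all quantifiers to the prefix:
  ∃r ∀q ∃t ∃k (H(r,r) ∨ H(q,q) ∨ ¬H(k,t) ∧ L(t,t))
The quantifier ∃q sits under an odd number of negations (counting the antecedent side of each →), so it flips to ∀q.

universal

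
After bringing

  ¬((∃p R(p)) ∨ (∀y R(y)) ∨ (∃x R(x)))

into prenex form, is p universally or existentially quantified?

universal

Drive negations inward (¬∀x A ≡ ∃x ¬A, ¬∃x A ≡ ∀x ¬A, De Morgan for ∧/∨):
  (∀p ¬R(p)) ∧ (∃y ¬R(y)) ∧ (∀x ¬R(x))
All bound variables are already distinct, so no renaming is needed.
Finally move all quantifiers to the prefix:
  ∀p ∃y ∀x (¬R(p) ∧ ¬R(y) ∧ ¬R(x))
The quantifier ∃p sits under an odd number of negations, so it flips to ∀p.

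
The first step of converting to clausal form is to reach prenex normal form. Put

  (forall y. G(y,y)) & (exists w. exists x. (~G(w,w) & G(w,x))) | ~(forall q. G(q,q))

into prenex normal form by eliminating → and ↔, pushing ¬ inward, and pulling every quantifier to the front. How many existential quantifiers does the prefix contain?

3

Drive negations inward (¬∀x A ≡ ∃x ¬A, ¬∃x A ≡ ∀x ¬A, De Morgan for ∧/∨):
  (forall y. G(y,y)) & (exists w. exists x. (~G(w,w) & G(w,x))) | (exists q. ~G(q,q))
All bound variables are already distinct, so no renaming is needed.
Extract every quantifier outward, since the variables are now distinct and don't occur free across branches:
  forall y. exists w. exists x. exists q. (G(y,y) & ~G(w,w) & G(w,x) | ~G(q,q))
The prefix is forall y exists w exists x exists q: 1 universal, 3 existential.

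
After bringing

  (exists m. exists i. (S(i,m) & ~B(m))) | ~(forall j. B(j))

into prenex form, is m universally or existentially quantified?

existential

Drive negations inward (¬∀x A ≡ ∃x ¬A, ¬∃x A ≡ ∀x ¬A, De Morgan for ∧/∨):
  (exists m. exists i. (S(i,m) & ~B(m))) | (exists j. ~B(j))
All bound variables are already distinct, so no renaming is needed.
Finally move all quantifiers to the prefix:
  exists m. exists i. exists j. (S(i,m) & ~B(m) | ~B(j))
The quantifier exists m sits under an even number of negations, so it remains existential.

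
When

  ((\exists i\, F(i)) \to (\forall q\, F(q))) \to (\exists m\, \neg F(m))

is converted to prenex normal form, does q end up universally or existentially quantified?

existential

Eliminate → and ↔ using ¬ and ∨.
  \neg (\neg (\exists i\, F(i)) \lor (\forall q\, F(q))) \lor (\exists m\, \neg F(m))
Push ¬ through the quantifiers and connectives to reach negation normal form:
  (\exists i\, F(i)) \land (\exists q\, \neg F(q)) \lor (\exists m\, \neg F(m))
All bound variables are already distinct, so no renaming is needed.
Extract every quantifier outward, since the variables are now distinct and don't occur free across branches:
  \exists i\, \exists q\, \exists m\, (F(i) \land \neg F(q) \lor \neg F(m))
The quantifier \forall q sits under an odd number of negations (counting the antecedent side of each →), so it flips to \exists q.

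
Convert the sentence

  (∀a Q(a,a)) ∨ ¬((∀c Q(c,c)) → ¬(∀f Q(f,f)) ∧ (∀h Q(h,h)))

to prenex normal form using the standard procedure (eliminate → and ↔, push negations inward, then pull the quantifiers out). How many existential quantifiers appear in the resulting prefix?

Rewrite implications/biconditionals: A → B as ¬A ∨ B.
  (∀a Q(a,a)) ∨ ¬(¬(∀c Q(c,c)) ∨ ¬(∀f Q(f,f)) ∧ (∀h Q(h,h)))
Move each ¬ inward, flipping quantifiers it crosses:
  (∀a Q(a,a)) ∨ (∀c Q(c,c)) ∧ ((∀f Q(f,f)) ∨ (∃h ¬Q(h,h)))
All bound variables are already distinct, so no renaming is needed.
Finally move all quantifiers to the prefix:
  ∀a ∀c ∀f ∃h (Q(a,a) ∨ Q(c,c) ∧ (Q(f,f) ∨ ¬Q(h,h)))
The prefix is ∀a ∀c ∀f ∃h: 3 universal, 1 existential.

1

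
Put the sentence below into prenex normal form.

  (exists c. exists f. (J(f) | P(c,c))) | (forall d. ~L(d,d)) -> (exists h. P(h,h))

Rewrite implications/biconditionals: A → B as ¬A ∨ B.
  ~((exists c. exists f. (J(f) | P(c,c))) | (forall d. ~L(d,d))) | (exists h. P(h,h))
Push ¬ through the quantifiers and connectives to reach negation normal form:
  (forall c. forall f. (~J(f) & ~P(c,c))) & (exists d. L(d,d)) | (exists h. P(h,h))
All bound variables are already distinct, so no renaming is needed.
Extract every quantifier outward, since the variables are now distinct and don't occur free across branches:
  forall c. forall f. exists d. exists h. (~J(f) & ~P(c,c) & L(d,d) | P(h,h))

forall c. forall f. exists d. exists h. (~J(f) & ~P(c,c) & L(d,d) | P(h,h))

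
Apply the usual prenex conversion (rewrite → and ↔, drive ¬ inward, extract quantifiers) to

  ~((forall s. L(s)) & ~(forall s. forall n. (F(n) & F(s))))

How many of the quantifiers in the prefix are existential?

Drive negations inward (¬∀x A ≡ ∃x ¬A, ¬∃x A ≡ ∀x ¬A, De Morgan for ∧/∨):
  (exists s. ~L(s)) | (forall s. forall n. (F(n) & F(s)))
Give each quantifier a distinct variable: s↦z.
  (exists s. ~L(s)) | (forall z. forall n. (F(n) & F(z)))
Finally move all quantifiers to the prefix:
  exists s. forall z. forall n. (~L(s) | F(n) & F(z))
The prefix is exists s forall z forall n: 2 universal, 1 existential.

1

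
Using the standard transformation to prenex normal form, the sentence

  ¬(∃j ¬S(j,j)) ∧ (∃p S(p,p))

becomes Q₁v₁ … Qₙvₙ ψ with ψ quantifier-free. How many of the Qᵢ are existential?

Move each ¬ inward, flipping quantifiers it crosses:
  (∀j S(j,j)) ∧ (∃p S(p,p))
Extract every quantifier outward, since the variables are now distinct and don't occur free across branches:
  ∀j ∃p (S(j,j) ∧ S(p,p))
The prefix is ∀j ∃p: 1 universal, 1 existential.

1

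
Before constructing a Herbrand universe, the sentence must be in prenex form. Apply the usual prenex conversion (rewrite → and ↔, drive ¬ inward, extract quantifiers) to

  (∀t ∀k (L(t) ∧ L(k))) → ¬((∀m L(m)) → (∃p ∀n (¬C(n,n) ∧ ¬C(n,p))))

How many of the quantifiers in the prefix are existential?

Eliminate → and ↔ using ¬ and ∨.
  ¬(∀t ∀k (L(t) ∧ L(k))) ∨ ¬(¬(∀m L(m)) ∨ (∃p ∀n (¬C(n,n) ∧ ¬C(n,p))))
Drive negations inward (¬∀x A ≡ ∃x ¬A, ¬∃x A ≡ ∀x ¬A, De Morgan for ∧/∨):
  (∃t ∃k (¬L(t) ∨ ¬L(k))) ∨ (∀m L(m)) ∧ (∀p ∃n (C(n,n) ∨ C(n,p)))
All bound variables are already distinct, so no renaming is needed.
Pull the quantifiers to the front (each side's bound variable is not free in the other side):
  ∃t ∃k ∀m ∀p ∃n (¬L(t) ∨ ¬L(k) ∨ L(m) ∧ (C(n,n) ∨ C(n,p)))
The prefix is ∃t ∃k ∀m ∀p ∃n: 2 universal, 3 existential.

3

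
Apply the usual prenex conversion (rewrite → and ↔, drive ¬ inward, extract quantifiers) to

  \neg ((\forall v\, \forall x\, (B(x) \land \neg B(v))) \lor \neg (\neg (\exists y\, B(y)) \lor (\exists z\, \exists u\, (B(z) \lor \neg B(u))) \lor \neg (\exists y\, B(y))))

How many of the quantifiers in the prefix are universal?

Drive negations inward (¬∀x A ≡ ∃x ¬A, ¬∃x A ≡ ∀x ¬A, De Morgan for ∧/∨):
  (\exists v\, \exists x\, (\neg B(x) \lor B(v))) \land ((\forall y\, \neg B(y)) \lor (\exists z\, \exists u\, (B(z) \lor \neg B(u))) \lor (\forall y\, \neg B(y)))
Give each quantifier a distinct variable: y↦r.
  (\exists v\, \exists x\, (\neg B(x) \lor B(v))) \land ((\forall y\, \neg B(y)) \lor (\exists z\, \exists u\, (B(z) \lor \neg B(u))) \lor (\forall r\, \neg B(r)))
Extract every quantifier outward, since the variables are now distinct and don't occur free across branches:
  \exists v\, \exists x\, \forall y\, \exists z\, \exists u\, \forall r\, ((\neg B(x) \lor B(v)) \land (\neg B(y) \lor B(z) \lor \neg B(u) \lor \neg B(r)))
The prefix is \exists v \exists x \forall y \exists z \exists u \forall r: 2 universal, 4 existential.

2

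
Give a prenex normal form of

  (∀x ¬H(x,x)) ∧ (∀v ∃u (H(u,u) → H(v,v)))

First replace A → B with ¬A ∨ B.
  (∀x ¬H(x,x)) ∧ (∀v ∃u (¬H(u,u) ∨ H(v,v)))
All bound variables are already distinct, so no renaming is needed.
Extract every quantifier outward, since the variables are now distinct and don't occur free across branches:
  ∀x ∀v ∃u (¬H(x,x) ∧ (¬H(u,u) ∨ H(v,v)))

∀x ∀v ∃u (¬H(x,x) ∧ (¬H(u,u) ∨ H(v,v)))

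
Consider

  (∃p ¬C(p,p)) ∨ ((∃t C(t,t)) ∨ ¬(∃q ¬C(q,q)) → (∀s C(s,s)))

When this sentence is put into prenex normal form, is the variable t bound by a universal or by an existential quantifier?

Rewrite implications/biconditionals: A → B as ¬A ∨ B.
  (∃p ¬C(p,p)) ∨ ¬((∃t C(t,t)) ∨ ¬(∃q ¬C(q,q))) ∨ (∀s C(s,s))
Move each ¬ inward, flipping quantifiers it crosses:
  (∃p ¬C(p,p)) ∨ (∀t ¬C(t,t)) ∧ (∃q ¬C(q,q)) ∨ (∀s C(s,s))
All bound variables are already distinct, so no renaming is needed.
Pull the quantifiers to the front (each side's bound variable is not free in the other side):
  ∃p ∀t ∃q ∀s (¬C(p,p) ∨ ¬C(t,t) ∧ ¬C(q,q) ∨ C(s,s))
The quantifier ∃t sits under an odd number of negations (counting the antecedent side of each →), so it flips to ∀t.

universal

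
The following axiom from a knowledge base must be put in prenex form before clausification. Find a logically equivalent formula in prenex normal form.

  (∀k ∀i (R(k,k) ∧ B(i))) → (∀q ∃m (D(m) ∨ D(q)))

Eliminate → and ↔ using ¬ and ∨.
  ¬(∀k ∀i (R(k,k) ∧ B(i))) ∨ (∀q ∃m (D(m) ∨ D(q)))
Push ¬ through the quantifiers and connectives to reach negation normal form:
  (∃k ∃i (¬R(k,k) ∨ ¬B(i))) ∨ (∀q ∃m (D(m) ∨ D(q)))
All bound variables are already distinct, so no renaming is needed.
Finally move all quantifiers to the prefix:
  ∃k ∃i ∀q ∃m (¬R(k,k) ∨ ¬B(i) ∨ D(m) ∨ D(q))

∃k ∃i ∀q ∃m (¬R(k,k) ∨ ¬B(i) ∨ D(m) ∨ D(q))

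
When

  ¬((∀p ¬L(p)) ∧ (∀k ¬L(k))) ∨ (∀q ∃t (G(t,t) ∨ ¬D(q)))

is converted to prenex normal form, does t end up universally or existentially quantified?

existential

Move each ¬ inward, flipping quantifiers it crosses:
  (∃p L(p)) ∨ (∃k L(k)) ∨ (∀q ∃t (G(t,t) ∨ ¬D(q)))
Finally move all quantifiers to the prefix:
  ∃p ∃k ∀q ∃t (L(p) ∨ L(k) ∨ G(t,t) ∨ ¬D(q))
The quantifier ∃t sits under an even number of negations, so it remains existential.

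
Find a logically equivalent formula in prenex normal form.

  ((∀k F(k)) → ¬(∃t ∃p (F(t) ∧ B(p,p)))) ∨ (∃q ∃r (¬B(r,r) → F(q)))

∃k ∀t ∀p ∃q ∃r (¬F(k) ∨ ¬F(t) ∨ ¬B(p,p) ∨ B(r,r) ∨ F(q))

Eliminate → and ↔ using ¬ and ∨.
  ¬(∀k F(k)) ∨ ¬(∃t ∃p (F(t) ∧ B(p,p))) ∨ (∃q ∃r (¬¬B(r,r) ∨ F(q)))
Push ¬ through the quantifiers and connectives to reach negation normal form:
  (∃k ¬F(k)) ∨ (∀t ∀p (¬F(t) ∨ ¬B(p,p))) ∨ (∃q ∃r (B(r,r) ∨ F(q)))
All bound variables are already distinct, so no renaming is needed.
Extract every quantifier outward, since the variables are now distinct and don't occur free across branches:
  ∃k ∀t ∀p ∃q ∃r (¬F(k) ∨ ¬F(t) ∨ ¬B(p,p) ∨ B(r,r) ∨ F(q))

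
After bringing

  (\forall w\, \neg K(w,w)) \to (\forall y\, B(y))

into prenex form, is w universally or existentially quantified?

Rewrite implications/biconditionals: A → B as ¬A ∨ B.
  \neg (\forall w\, \neg K(w,w)) \lor (\forall y\, B(y))
Move each ¬ inward, flipping quantifiers it crosses:
  (\exists w\, K(w,w)) \lor (\forall y\, B(y))
Finally move all quantifiers to the prefix:
  \exists w\, \forall y\, (K(w,w) \lor B(y))
The quantifier \forall w sits under an odd number of negations (counting the antecedent side of each →), so it flips to \exists w.

existential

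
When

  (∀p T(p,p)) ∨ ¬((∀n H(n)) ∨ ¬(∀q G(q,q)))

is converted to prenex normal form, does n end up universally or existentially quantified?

existential

Move each ¬ inward, flipping quantifiers it crosses:
  (∀p T(p,p)) ∨ (∃n ¬H(n)) ∧ (∀q G(q,q))
All bound variables are already distinct, so no renaming is needed.
Pull the quantifiers to the front (each side's bound variable is not free in the other side):
  ∀p ∃n ∀q (T(p,p) ∨ ¬H(n) ∧ G(q,q))
The quantifier ∀n sits under an odd number of negations, so it flips to ∃n.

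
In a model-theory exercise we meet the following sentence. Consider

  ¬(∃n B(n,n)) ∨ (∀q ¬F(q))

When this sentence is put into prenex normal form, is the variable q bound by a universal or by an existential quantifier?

Move each ¬ inward, flipping quantifiers it crosses:
  (∀n ¬B(n,n)) ∨ (∀q ¬F(q))
Finally move all quantifiers to the prefix:
  ∀n ∀q (¬B(n,n) ∨ ¬F(q))
The quantifier ∀q sits under an even number of negations, so it remains universal.

universal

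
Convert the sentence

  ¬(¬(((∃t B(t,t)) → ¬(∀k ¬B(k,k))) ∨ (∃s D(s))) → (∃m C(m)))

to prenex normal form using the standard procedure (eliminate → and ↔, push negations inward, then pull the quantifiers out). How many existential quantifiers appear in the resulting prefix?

1

First replace A → B with ¬A ∨ B.
  ¬(¬¬(¬(∃t B(t,t)) ∨ ¬(∀k ¬B(k,k)) ∨ (∃s D(s))) ∨ (∃m C(m)))
Push ¬ through the quantifiers and connectives to reach negation normal form:
  (∃t B(t,t)) ∧ (∀k ¬B(k,k)) ∧ (∀s ¬D(s)) ∧ (∀m ¬C(m))
Finally move all quantifiers to the prefix:
  ∃t ∀k ∀s ∀m (B(t,t) ∧ ¬B(k,k) ∧ ¬D(s) ∧ ¬C(m))
The prefix is ∃t ∀k ∀s ∀m: 3 universal, 1 existential.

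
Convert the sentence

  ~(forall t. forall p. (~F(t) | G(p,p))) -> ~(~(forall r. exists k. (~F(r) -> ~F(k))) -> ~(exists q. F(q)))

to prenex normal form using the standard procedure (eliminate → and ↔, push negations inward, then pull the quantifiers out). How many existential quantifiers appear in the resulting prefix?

Eliminate → and ↔ using ¬ and ∨.
  ~~(forall t. forall p. (~F(t) | G(p,p))) | ~(~~(forall r. exists k. (~~F(r) | ~F(k))) | ~(exists q. F(q)))
Push ¬ through the quantifiers and connectives to reach negation normal form:
  (forall t. forall p. (~F(t) | G(p,p))) | (exists r. forall k. (~F(r) & F(k))) & (exists q. F(q))
All bound variables are already distinct, so no renaming is needed.
Extract every quantifier outward, since the variables are now distinct and don't occur free across branches:
  forall t. forall p. exists r. forall k. exists q. (~F(t) | G(p,p) | ~F(r) & F(k) & F(q))
The prefix is forall t forall p exists r forall k exists q: 3 universal, 2 existential.

2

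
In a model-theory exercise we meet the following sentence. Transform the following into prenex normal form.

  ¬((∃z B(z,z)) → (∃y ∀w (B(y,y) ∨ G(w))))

Rewrite implications/biconditionals: A → B as ¬A ∨ B.
  ¬(¬(∃z B(z,z)) ∨ (∃y ∀w (B(y,y) ∨ G(w))))
Push ¬ through the quantifiers and connectives to reach negation normal form:
  (∃z B(z,z)) ∧ (∀y ∃w (¬B(y,y) ∧ ¬G(w)))
All bound variables are already distinct, so no renaming is needed.
Finally move all quantifiers to the prefix:
  ∃z ∀y ∃w (B(z,z) ∧ ¬B(y,y) ∧ ¬G(w))

∃z ∀y ∃w (B(z,z) ∧ ¬B(y,y) ∧ ¬G(w))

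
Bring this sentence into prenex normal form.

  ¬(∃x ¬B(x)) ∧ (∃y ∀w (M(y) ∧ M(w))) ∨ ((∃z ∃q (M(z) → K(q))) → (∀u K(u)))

∀x ∃y ∀w ∀z ∀q ∀u (B(x) ∧ M(y) ∧ M(w) ∨ M(z) ∧ ¬K(q) ∨ K(u))

First replace A → B with ¬A ∨ B.
  ¬(∃x ¬B(x)) ∧ (∃y ∀w (M(y) ∧ M(w))) ∨ ¬(∃z ∃q (¬M(z) ∨ K(q))) ∨ (∀u K(u))
Drive negations inward (¬∀x A ≡ ∃x ¬A, ¬∃x A ≡ ∀x ¬A, De Morgan for ∧/∨):
  (∀x B(x)) ∧ (∃y ∀w (M(y) ∧ M(w))) ∨ (∀z ∀q (M(z) ∧ ¬K(q))) ∨ (∀u K(u))
Extract every quantifier outward, since the variables are now distinct and don't occur free across branches:
  ∀x ∃y ∀w ∀z ∀q ∀u (B(x) ∧ M(y) ∧ M(w) ∨ M(z) ∧ ¬K(q) ∨ K(u))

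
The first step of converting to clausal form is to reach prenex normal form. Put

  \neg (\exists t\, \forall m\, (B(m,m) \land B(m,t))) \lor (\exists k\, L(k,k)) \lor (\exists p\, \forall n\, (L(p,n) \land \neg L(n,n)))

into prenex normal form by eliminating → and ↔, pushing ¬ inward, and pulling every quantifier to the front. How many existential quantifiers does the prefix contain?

Push ¬ through the quantifiers and connectives to reach negation normal form:
  (\forall t\, \exists m\, (\neg B(m,m) \lor \neg B(m,t))) \lor (\exists k\, L(k,k)) \lor (\exists p\, \forall n\, (L(p,n) \land \neg L(n,n)))
All bound variables are already distinct, so no renaming is needed.
Finally move all quantifiers to the prefix:
  \forall t\, \exists m\, \exists k\, \exists p\, \forall n\, (\neg B(m,m) \lor \neg B(m,t) \lor L(k,k) \lor L(p,n) \land \neg L(n,n))
The prefix is \forall t \exists m \exists k \exists p \forall n: 2 universal, 3 existential.

3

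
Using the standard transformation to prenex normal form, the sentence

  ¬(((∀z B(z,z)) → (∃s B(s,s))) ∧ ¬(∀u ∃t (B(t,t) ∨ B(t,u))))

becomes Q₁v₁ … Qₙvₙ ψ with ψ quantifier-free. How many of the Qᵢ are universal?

3

First replace A → B with ¬A ∨ B.
  ¬((¬(∀z B(z,z)) ∨ (∃s B(s,s))) ∧ ¬(∀u ∃t (B(t,t) ∨ B(t,u))))
Move each ¬ inward, flipping quantifiers it crosses:
  (∀z B(z,z)) ∧ (∀s ¬B(s,s)) ∨ (∀u ∃t (B(t,t) ∨ B(t,u)))
All bound variables are already distinct, so no renaming is needed.
Finally move all quantifiers to the prefix:
  ∀z ∀s ∀u ∃t (B(z,z) ∧ ¬B(s,s) ∨ B(t,t) ∨ B(t,u))
The prefix is ∀z ∀s ∀u ∃t: 3 universal, 1 existential.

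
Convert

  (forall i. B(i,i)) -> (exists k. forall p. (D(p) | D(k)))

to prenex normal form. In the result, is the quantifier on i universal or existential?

existential

Eliminate → and ↔ using ¬ and ∨.
  ~(forall i. B(i,i)) | (exists k. forall p. (D(p) | D(k)))
Move each ¬ inward, flipping quantifiers it crosses:
  (exists i. ~B(i,i)) | (exists k. forall p. (D(p) | D(k)))
All bound variables are already distinct, so no renaming is needed.
Extract every quantifier outward, since the variables are now distinct and don't occur free across branches:
  exists i. exists k. forall p. (~B(i,i) | D(p) | D(k))
The quantifier forall i sits under an odd number of negations (counting the antecedent side of each →), so it flips to exists i.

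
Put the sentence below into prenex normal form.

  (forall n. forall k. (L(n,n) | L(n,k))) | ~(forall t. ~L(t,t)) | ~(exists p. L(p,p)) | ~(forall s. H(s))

Move each ¬ inward, flipping quantifiers it crosses:
  (forall n. forall k. (L(n,n) | L(n,k))) | (exists t. L(t,t)) | (forall p. ~L(p,p)) | (exists s. ~H(s))
All bound variables are already distinct, so no renaming is needed.
Extract every quantifier outward, since the variables are now distinct and don't occur free across branches:
  forall n. forall k. exists t. forall p. exists s. (L(n,n) | L(n,k) | L(t,t) | ~L(p,p) | ~H(s))

forall n. forall k. exists t. forall p. exists s. (L(n,n) | L(n,k) | L(t,t) | ~L(p,p) | ~H(s))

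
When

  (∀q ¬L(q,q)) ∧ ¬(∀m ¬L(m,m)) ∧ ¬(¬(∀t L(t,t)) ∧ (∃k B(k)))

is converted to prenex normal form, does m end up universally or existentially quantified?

Drive negations inward (¬∀x A ≡ ∃x ¬A, ¬∃x A ≡ ∀x ¬A, De Morgan for ∧/∨):
  (∀q ¬L(q,q)) ∧ (∃m L(m,m)) ∧ ((∀t L(t,t)) ∨ (∀k ¬B(k)))
Pull the quantifiers to the front (each side's bound variable is not free in the other side):
  ∀q ∃m ∀t ∀k (¬L(q,q) ∧ L(m,m) ∧ (L(t,t) ∨ ¬B(k)))
The quantifier ∀m sits under an odd number of negations, so it flips to ∃m.

existential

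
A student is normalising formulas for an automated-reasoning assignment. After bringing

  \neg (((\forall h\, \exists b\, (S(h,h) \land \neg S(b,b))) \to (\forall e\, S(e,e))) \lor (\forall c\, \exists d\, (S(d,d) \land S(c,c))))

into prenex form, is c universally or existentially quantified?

existential

Eliminate → and ↔ using ¬ and ∨.
  \neg (\neg (\forall h\, \exists b\, (S(h,h) \land \neg S(b,b))) \lor (\forall e\, S(e,e)) \lor (\forall c\, \exists d\, (S(d,d) \land S(c,c))))
Move each ¬ inward, flipping quantifiers it crosses:
  (\forall h\, \exists b\, (S(h,h) \land \neg S(b,b))) \land (\exists e\, \neg S(e,e)) \land (\exists c\, \forall d\, (\neg S(d,d) \lor \neg S(c,c)))
Finally move all quantifiers to the prefix:
  \forall h\, \exists b\, \exists e\, \exists c\, \forall d\, (S(h,h) \land \neg S(b,b) \land \neg S(e,e) \land (\neg S(d,d) \lor \neg S(c,c)))
The quantifier \forall c sits under an odd number of negations (counting the antecedent side of each →), so it flips to \exists c.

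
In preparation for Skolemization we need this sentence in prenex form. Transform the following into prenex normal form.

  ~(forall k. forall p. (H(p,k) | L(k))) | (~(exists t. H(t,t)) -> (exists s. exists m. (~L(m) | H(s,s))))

Rewrite implications/biconditionals: A → B as ¬A ∨ B.
  ~(forall k. forall p. (H(p,k) | L(k))) | ~~(exists t. H(t,t)) | (exists s. exists m. (~L(m) | H(s,s)))
Move each ¬ inward, flipping quantifiers it crosses:
  (exists k. exists p. (~H(p,k) & ~L(k))) | (exists t. H(t,t)) | (exists s. exists m. (~L(m) | H(s,s)))
Extract every quantifier outward, since the variables are now distinct and don't occur free across branches:
  exists k. exists p. exists t. exists s. exists m. (~H(p,k) & ~L(k) | H(t,t) | ~L(m) | H(s,s))

exists k. exists p. exists t. exists s. exists m. (~H(p,k) & ~L(k) | H(t,t) | ~L(m) | H(s,s))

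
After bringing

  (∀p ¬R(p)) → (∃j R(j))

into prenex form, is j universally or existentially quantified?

Rewrite implications/biconditionals: A → B as ¬A ∨ B.
  ¬(∀p ¬R(p)) ∨ (∃j R(j))
Drive negations inward (¬∀x A ≡ ∃x ¬A, ¬∃x A ≡ ∀x ¬A, De Morgan for ∧/∨):
  (∃p R(p)) ∨ (∃j R(j))
All bound variables are already distinct, so no renaming is needed.
Pull the quantifiers to the front (each side's bound variable is not free in the other side):
  ∃p ∃j (R(p) ∨ R(j))
The quantifier ∃j sits under an even number of negations (counting the antecedent side of each →), so it remains existential.

existential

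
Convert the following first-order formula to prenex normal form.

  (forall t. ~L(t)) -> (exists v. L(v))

Eliminate → and ↔ using ¬ and ∨.
  ~(forall t. ~L(t)) | (exists v. L(v))
Move each ¬ inward, flipping quantifiers it crosses:
  (exists t. L(t)) | (exists v. L(v))
All bound variables are already distinct, so no renaming is needed.
Pull the quantifiers to the front (each side's bound variable is not free in the other side):
  exists t. exists v. (L(t) | L(v))

exists t. exists v. (L(t) | L(v))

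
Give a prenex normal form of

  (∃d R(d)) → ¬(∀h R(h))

∀d ∃h (¬R(d) ∨ ¬R(h))

Rewrite implications/biconditionals: A → B as ¬A ∨ B.
  ¬(∃d R(d)) ∨ ¬(∀h R(h))
Drive negations inward (¬∀x A ≡ ∃x ¬A, ¬∃x A ≡ ∀x ¬A, De Morgan for ∧/∨):
  (∀d ¬R(d)) ∨ (∃h ¬R(h))
Extract every quantifier outward, since the variables are now distinct and don't occur free across branches:
  ∀d ∃h (¬R(d) ∨ ¬R(h))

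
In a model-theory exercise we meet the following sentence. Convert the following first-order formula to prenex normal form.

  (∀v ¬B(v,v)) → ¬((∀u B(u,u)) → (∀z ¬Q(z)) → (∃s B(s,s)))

∃v ∀u ∀z ∀s (B(v,v) ∨ B(u,u) ∧ ¬Q(z) ∧ ¬B(s,s))

Rewrite implications/biconditionals: A → B as ¬A ∨ B.
  ¬(∀v ¬B(v,v)) ∨ ¬(¬(∀u B(u,u)) ∨ ¬(∀z ¬Q(z)) ∨ (∃s B(s,s)))
Push ¬ through the quantifiers and connectives to reach negation normal form:
  (∃v B(v,v)) ∨ (∀u B(u,u)) ∧ (∀z ¬Q(z)) ∧ (∀s ¬B(s,s))
All bound variables are already distinct, so no renaming is needed.
Extract every quantifier outward, since the variables are now distinct and don't occur free across branches:
  ∃v ∀u ∀z ∀s (B(v,v) ∨ B(u,u) ∧ ¬Q(z) ∧ ¬B(s,s))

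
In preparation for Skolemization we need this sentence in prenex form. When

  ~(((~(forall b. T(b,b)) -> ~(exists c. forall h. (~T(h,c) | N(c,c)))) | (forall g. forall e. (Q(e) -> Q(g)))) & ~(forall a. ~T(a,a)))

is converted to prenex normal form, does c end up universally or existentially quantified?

existential

Rewrite implications/biconditionals: A → B as ¬A ∨ B.
  ~((~~(forall b. T(b,b)) | ~(exists c. forall h. (~T(h,c) | N(c,c))) | (forall g. forall e. (~Q(e) | Q(g)))) & ~(forall a. ~T(a,a)))
Move each ¬ inward, flipping quantifiers it crosses:
  (exists b. ~T(b,b)) & (exists c. forall h. (~T(h,c) | N(c,c))) & (exists g. exists e. (Q(e) & ~Q(g))) | (forall a. ~T(a,a))
All bound variables are already distinct, so no renaming is needed.
Pull the quantifiers to the front (each side's bound variable is not free in the other side):
  exists b. exists c. forall h. exists g. exists e. forall a. (~T(b,b) & (~T(h,c) | N(c,c)) & Q(e) & ~Q(g) | ~T(a,a))
The quantifier exists c sits under an even number of negations (counting the antecedent side of each →), so it remains existential.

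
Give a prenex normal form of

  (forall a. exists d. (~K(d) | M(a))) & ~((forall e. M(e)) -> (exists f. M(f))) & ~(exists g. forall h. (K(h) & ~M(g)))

Eliminate → and ↔ using ¬ and ∨.
  (forall a. exists d. (~K(d) | M(a))) & ~(~(forall e. M(e)) | (exists f. M(f))) & ~(exists g. forall h. (K(h) & ~M(g)))
Drive negations inward (¬∀x A ≡ ∃x ¬A, ¬∃x A ≡ ∀x ¬A, De Morgan for ∧/∨):
  (forall a. exists d. (~K(d) | M(a))) & (forall e. M(e)) & (forall f. ~M(f)) & (forall g. exists h. (~K(h) | M(g)))
All bound variables are already distinct, so no renaming is needed.
Pull the quantifiers to the front (each side's bound variable is not free in the other side):
  forall a. exists d. forall e. forall f. forall g. exists h. ((~K(d) | M(a)) & M(e) & ~M(f) & (~K(h) | M(g)))

forall a. exists d. forall e. forall f. forall g. exists h. ((~K(d) | M(a)) & M(e) & ~M(f) & (~K(h) | M(g)))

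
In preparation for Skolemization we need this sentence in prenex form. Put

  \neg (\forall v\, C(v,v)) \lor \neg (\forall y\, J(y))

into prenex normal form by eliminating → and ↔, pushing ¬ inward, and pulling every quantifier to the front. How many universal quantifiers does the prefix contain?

0

Move each ¬ inward, flipping quantifiers it crosses:
  (\exists v\, \neg C(v,v)) \lor (\exists y\, \neg J(y))
Finally move all quantifiers to the prefix:
  \exists v\, \exists y\, (\neg C(v,v) \lor \neg J(y))
The prefix is \exists v \exists y: 0 universal, 2 existential.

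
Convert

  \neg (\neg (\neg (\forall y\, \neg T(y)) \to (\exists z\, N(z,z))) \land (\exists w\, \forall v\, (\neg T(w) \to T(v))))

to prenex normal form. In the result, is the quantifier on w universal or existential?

Eliminate → and ↔ using ¬ and ∨.
  \neg (\neg (\neg \neg (\forall y\, \neg T(y)) \lor (\exists z\, N(z,z))) \land (\exists w\, \forall v\, (\neg \neg T(w) \lor T(v))))
Move each ¬ inward, flipping quantifiers it crosses:
  (\forall y\, \neg T(y)) \lor (\exists z\, N(z,z)) \lor (\forall w\, \exists v\, (\neg T(w) \land \neg T(v)))
All bound variables are already distinct, so no renaming is needed.
Finally move all quantifiers to the prefix:
  \forall y\, \exists z\, \forall w\, \exists v\, (\neg T(y) \lor N(z,z) \lor \neg T(w) \land \neg T(v))
The quantifier \exists w sits under an odd number of negations (counting the antecedent side of each →), so it flips to \forall w.

universal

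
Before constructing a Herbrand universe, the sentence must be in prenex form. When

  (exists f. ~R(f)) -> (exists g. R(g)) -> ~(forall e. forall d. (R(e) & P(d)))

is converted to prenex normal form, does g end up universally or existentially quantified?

universal

First replace A → B with ¬A ∨ B.
  ~(exists f. ~R(f)) | ~(exists g. R(g)) | ~(forall e. forall d. (R(e) & P(d)))
Move each ¬ inward, flipping quantifiers it crosses:
  (forall f. R(f)) | (forall g. ~R(g)) | (exists e. exists d. (~R(e) | ~P(d)))
Finally move all quantifiers to the prefix:
  forall f. forall g. exists e. exists d. (R(f) | ~R(g) | ~R(e) | ~P(d))
The quantifier exists g sits under an odd number of negations (counting the antecedent side of each →), so it flips to forall g.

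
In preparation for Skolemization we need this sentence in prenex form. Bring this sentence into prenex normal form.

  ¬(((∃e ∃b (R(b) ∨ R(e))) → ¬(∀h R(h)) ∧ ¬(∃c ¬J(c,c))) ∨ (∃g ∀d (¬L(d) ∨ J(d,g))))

∃e ∃b ∀h ∃c ∀g ∃d ((R(b) ∨ R(e)) ∧ (R(h) ∨ ¬J(c,c)) ∧ L(d) ∧ ¬J(d,g))

Eliminate → and ↔ using ¬ and ∨.
  ¬(¬(∃e ∃b (R(b) ∨ R(e))) ∨ ¬(∀h R(h)) ∧ ¬(∃c ¬J(c,c)) ∨ (∃g ∀d (¬L(d) ∨ J(d,g))))
Move each ¬ inward, flipping quantifiers it crosses:
  (∃e ∃b (R(b) ∨ R(e))) ∧ ((∀h R(h)) ∨ (∃c ¬J(c,c))) ∧ (∀g ∃d (L(d) ∧ ¬J(d,g)))
Pull the quantifiers to the front (each side's bound variable is not free in the other side):
  ∃e ∃b ∀h ∃c ∀g ∃d ((R(b) ∨ R(e)) ∧ (R(h) ∨ ¬J(c,c)) ∧ L(d) ∧ ¬J(d,g))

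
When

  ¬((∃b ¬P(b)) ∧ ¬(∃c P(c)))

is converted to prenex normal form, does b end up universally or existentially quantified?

Drive negations inward (¬∀x A ≡ ∃x ¬A, ¬∃x A ≡ ∀x ¬A, De Morgan for ∧/∨):
  (∀b P(b)) ∨ (∃c P(c))
All bound variables are already distinct, so no renaming is needed.
Extract every quantifier outward, since the variables are now distinct and don't occur free across branches:
  ∀b ∃c (P(b) ∨ P(c))
The quantifier ∃b sits under an odd number of negations, so it flips to ∀b.

universal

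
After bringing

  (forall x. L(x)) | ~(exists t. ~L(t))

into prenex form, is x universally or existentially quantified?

universal

Drive negations inward (¬∀x A ≡ ∃x ¬A, ¬∃x A ≡ ∀x ¬A, De Morgan for ∧/∨):
  (forall x. L(x)) | (forall t. L(t))
All bound variables are already distinct, so no renaming is needed.
Finally move all quantifiers to the prefix:
  forall x. forall t. (L(x) | L(t))
The quantifier forall x sits under an even number of negations, so it remains universal.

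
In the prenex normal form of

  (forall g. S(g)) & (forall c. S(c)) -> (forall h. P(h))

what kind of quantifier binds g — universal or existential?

existential

First replace A → B with ¬A ∨ B.
  ~((forall g. S(g)) & (forall c. S(c))) | (forall h. P(h))
Push ¬ through the quantifiers and connectives to reach negation normal form:
  (exists g. ~S(g)) | (exists c. ~S(c)) | (forall h. P(h))
All bound variables are already distinct, so no renaming is needed.
Pull the quantifiers to the front (each side's bound variable is not free in the other side):
  exists g. exists c. forall h. (~S(g) | ~S(c) | P(h))
The quantifier forall g sits under an odd number of negations (counting the antecedent side of each →), so it flips to exists g.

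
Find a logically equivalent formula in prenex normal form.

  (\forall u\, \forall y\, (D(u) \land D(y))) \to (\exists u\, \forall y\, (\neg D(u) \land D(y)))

Eliminate → and ↔ using ¬ and ∨.
  \neg (\forall u\, \forall y\, (D(u) \land D(y))) \lor (\exists u\, \forall y\, (\neg D(u) \land D(y)))
Push ¬ through the quantifiers and connectives to reach negation normal form:
  (\exists u\, \exists y\, (\neg D(u) \lor \neg D(y))) \lor (\exists u\, \forall y\, (\neg D(u) \land D(y)))
Rename bound variables to avoid capture: u↦y1, y↦q.
  (\exists u\, \exists y\, (\neg D(u) \lor \neg D(y))) \lor (\exists y1\, \forall q\, (\neg D(y1) \land D(q)))
Finally move all quantifiers to the prefix:
  \exists u\, \exists y\, \exists y1\, \forall q\, (\neg D(u) \lor \neg D(y) \lor \neg D(y1) \land D(q))

\exists u\, \exists y\, \exists y1\, \forall q\, (\neg D(u) \lor \neg D(y) \lor \neg D(y1) \land D(q))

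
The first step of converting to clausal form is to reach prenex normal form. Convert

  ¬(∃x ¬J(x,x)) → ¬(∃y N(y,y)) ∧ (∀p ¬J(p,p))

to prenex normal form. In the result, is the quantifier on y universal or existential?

universal

Rewrite implications/biconditionals: A → B as ¬A ∨ B.
  ¬¬(∃x ¬J(x,x)) ∨ ¬(∃y N(y,y)) ∧ (∀p ¬J(p,p))
Drive negations inward (¬∀x A ≡ ∃x ¬A, ¬∃x A ≡ ∀x ¬A, De Morgan for ∧/∨):
  (∃x ¬J(x,x)) ∨ (∀y ¬N(y,y)) ∧ (∀p ¬J(p,p))
All bound variables are already distinct, so no renaming is needed.
Finally move all quantifiers to the prefix:
  ∃x ∀y ∀p (¬J(x,x) ∨ ¬N(y,y) ∧ ¬J(p,p))
The quantifier ∃y sits under an odd number of negations (counting the antecedent side of each →), so it flips to ∀y.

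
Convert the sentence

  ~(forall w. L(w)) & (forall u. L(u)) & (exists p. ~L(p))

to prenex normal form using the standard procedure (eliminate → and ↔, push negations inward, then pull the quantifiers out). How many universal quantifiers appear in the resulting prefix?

1

Push ¬ through the quantifiers and connectives to reach negation normal form:
  (exists w. ~L(w)) & (forall u. L(u)) & (exists p. ~L(p))
Pull the quantifiers to the front (each side's bound variable is not free in the other side):
  exists w. forall u. exists p. (~L(w) & L(u) & ~L(p))
The prefix is exists w forall u exists p: 1 universal, 2 existential.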